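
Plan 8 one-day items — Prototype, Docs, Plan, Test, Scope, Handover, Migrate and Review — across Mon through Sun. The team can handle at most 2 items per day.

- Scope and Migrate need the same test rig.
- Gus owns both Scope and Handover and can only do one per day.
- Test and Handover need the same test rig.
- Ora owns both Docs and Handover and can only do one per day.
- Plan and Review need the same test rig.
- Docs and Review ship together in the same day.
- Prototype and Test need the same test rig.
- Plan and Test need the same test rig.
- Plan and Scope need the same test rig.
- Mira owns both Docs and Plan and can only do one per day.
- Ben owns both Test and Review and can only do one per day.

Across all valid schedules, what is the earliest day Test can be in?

Test at Mon is achievable: Migrate -> Thu, Test -> Mon, Prototype -> Tue, Plan -> Tue, Docs -> Wed, Scope -> Mon, Review -> Wed, Handover -> Thu.

Mon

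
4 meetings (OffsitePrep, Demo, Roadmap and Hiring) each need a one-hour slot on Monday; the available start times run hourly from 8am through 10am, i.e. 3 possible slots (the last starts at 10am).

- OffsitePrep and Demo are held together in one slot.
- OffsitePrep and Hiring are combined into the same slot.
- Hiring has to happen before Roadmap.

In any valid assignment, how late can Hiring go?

Downstream work caps Hiring at 9am.
Hiring at 9am is achievable: Hiring=9am; Roadmap=10am; OffsitePrep=9am; Demo=9am.

9am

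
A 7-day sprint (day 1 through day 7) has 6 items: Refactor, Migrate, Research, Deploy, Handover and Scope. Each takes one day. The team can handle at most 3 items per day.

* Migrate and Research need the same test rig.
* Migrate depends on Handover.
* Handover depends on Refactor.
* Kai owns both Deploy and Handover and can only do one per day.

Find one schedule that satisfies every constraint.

Deploy=day 1; Migrate=day 3; Research=day 1; Refactor=day 1; Scope=day 2; Handover=day 2

Checking: Handover(day 2) before Migrate(day 3); Refactor(day 1) before Handover(day 2); Deploy(day 1) != Handover(day 2); Migrate(day 3) != Research(day 1); max 3 per day (cap 3).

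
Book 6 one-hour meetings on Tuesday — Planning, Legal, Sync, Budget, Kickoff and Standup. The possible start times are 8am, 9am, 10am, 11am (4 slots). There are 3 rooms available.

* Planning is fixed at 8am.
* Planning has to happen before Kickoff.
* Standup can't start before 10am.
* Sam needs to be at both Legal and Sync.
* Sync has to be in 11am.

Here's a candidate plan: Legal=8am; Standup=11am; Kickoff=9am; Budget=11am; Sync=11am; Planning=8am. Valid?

Yes, all constraints hold

Standup can't start before 10am — holds.
Planning is fixed at 8am — holds.
Planning has to happen before Kickoff — holds.
Sync has to be in 11am — holds.
Sam needs to be at both Legal and Sync — holds.
There are 3 rooms available — holds.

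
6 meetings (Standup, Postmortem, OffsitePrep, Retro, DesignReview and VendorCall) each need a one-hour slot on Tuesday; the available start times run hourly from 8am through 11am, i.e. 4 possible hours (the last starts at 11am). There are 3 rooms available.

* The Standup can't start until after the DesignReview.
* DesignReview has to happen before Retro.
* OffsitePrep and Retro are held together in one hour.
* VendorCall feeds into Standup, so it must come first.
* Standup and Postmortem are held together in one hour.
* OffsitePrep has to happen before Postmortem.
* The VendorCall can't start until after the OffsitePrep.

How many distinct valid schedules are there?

Enumerating: Standup=11am, Postmortem=11am, Retro=9am, OffsitePrep=9am, VendorCall=10am, DesignReview=8am.

1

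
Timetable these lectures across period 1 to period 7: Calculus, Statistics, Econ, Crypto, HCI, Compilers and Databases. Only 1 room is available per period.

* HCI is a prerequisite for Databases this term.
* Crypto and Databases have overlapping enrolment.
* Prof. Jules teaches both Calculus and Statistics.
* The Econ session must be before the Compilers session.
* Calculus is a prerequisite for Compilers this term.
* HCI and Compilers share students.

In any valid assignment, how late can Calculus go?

Downstream work caps Calculus at period 6.
Calculus at period 6 is achievable: HCI -> period 2, Calculus -> period 6, Compilers -> period 7, Databases -> period 3, Crypto -> period 5, Econ -> period 1, Statistics -> period 4.

period 6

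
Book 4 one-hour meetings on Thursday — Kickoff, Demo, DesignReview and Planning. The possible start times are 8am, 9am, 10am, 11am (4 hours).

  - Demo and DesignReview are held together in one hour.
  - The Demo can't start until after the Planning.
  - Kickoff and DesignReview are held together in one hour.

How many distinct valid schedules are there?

Splitting on Kickoff: it can be 9am (1), 10am (2), 11am (3). Listing each branch's schedules as (Demo, DesignReview, Planning):
Kickoff=9am: (9am,9am,8am) — 1.
Kickoff=10am: (10am,10am,8am) (10am,10am,9am) — 2.
Kickoff=11am: (11am,11am,8am) (11am,11am,9am) (11am,11am,10am) — 3.
Summing: 1 + 2 + 3 = 6.

6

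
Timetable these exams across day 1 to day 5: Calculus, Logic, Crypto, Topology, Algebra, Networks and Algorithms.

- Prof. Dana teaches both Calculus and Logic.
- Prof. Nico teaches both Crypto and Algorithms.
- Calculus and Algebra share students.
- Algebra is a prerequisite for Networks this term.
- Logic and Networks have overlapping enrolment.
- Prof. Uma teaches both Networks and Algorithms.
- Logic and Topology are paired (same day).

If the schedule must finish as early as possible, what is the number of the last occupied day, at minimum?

2

The precedence chain requires at least 2 distinct days.
2 works (last occupied day: day 2): for example Networks=day 2, Topology=day 1, Algebra=day 1, Crypto=day 2, Logic=day 1, Calculus=day 2, Algorithms=day 1.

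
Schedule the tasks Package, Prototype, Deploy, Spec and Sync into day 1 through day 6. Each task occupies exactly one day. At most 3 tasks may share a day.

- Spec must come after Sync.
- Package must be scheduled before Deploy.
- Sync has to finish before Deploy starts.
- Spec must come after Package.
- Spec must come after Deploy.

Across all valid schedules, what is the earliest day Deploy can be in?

day 2

Precedence pushes Deploy to at least day 2; downstream work caps Deploy at day 5.
Deploy at day 2 is achievable: Package in day 1, Spec in day 3, Prototype in day 1, Sync in day 1, Deploy in day 2.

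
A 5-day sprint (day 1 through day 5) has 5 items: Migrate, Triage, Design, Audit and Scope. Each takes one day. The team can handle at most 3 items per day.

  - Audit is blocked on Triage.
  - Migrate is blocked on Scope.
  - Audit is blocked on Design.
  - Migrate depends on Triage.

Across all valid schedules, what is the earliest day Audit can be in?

day 2

Precedence pushes Audit to at least day 2.
Audit at day 2 is achievable: Triage=day 1, Scope=day 1, Design=day 1, Audit=day 2, Migrate=day 2.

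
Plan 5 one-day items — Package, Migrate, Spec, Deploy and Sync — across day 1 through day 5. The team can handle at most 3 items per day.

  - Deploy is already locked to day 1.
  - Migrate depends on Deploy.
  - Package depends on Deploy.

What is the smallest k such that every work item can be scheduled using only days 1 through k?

2 days

The precedence chain requires at least 2 distinct days.
With at most 3 per day and 5 work items, at least 2 days are needed.
2 works (last occupied day: day 2): for example Sync=day 1; Deploy=day 1; Package=day 2; Spec=day 1; Migrate=day 2.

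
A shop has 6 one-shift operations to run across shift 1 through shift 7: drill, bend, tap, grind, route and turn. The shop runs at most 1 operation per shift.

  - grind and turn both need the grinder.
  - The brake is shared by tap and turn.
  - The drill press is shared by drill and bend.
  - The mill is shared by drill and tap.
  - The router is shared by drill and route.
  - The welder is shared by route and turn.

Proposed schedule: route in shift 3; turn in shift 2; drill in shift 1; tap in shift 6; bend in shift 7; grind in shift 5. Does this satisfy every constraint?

The shop runs at most 1 operation per shift — holds.
The drill press is shared by drill and bend — holds.
The welder is shared by route and turn — holds.
The mill is shared by drill and tap — holds.
grind and turn both need the grinder — holds.
The router is shared by drill and route — holds.
The brake is shared by tap and turn — holds.

Valid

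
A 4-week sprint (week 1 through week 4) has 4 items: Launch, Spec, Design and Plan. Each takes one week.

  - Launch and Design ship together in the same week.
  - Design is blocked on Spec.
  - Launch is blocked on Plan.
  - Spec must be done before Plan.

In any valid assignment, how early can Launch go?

week 3

Precedence pushes Launch to at least week 3.
Launch at week 3 is achievable: Plan=week 2; Design=week 3; Launch=week 3; Spec=week 1.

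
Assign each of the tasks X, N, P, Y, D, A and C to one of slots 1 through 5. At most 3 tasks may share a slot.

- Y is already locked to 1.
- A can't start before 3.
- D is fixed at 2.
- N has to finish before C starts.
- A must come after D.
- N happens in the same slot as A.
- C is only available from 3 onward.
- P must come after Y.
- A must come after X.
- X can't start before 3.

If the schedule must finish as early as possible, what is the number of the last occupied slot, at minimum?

The precedence chain requires at least 3 distinct slots.
With at most 3 per slot and 7 tasks, at least 3 slots are needed.
Propagating the time windows through the other constraints, C can't land before 5, so the schedule must run through at least slot 5.
5 works (last occupied slot: 5): for example N in 4; C in 5; A in 4; P in 2; Y in 1; D in 2; X in 3.

5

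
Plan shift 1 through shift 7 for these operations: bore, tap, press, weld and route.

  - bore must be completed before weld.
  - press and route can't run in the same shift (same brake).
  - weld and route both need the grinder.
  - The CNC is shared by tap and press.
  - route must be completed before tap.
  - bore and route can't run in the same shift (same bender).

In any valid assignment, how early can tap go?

shift 2

Precedence pushes tap to at least shift 2.
tap at shift 2 is achievable: bore -> shift 2, press -> shift 3, route -> shift 1, weld -> shift 3, tap -> shift 2.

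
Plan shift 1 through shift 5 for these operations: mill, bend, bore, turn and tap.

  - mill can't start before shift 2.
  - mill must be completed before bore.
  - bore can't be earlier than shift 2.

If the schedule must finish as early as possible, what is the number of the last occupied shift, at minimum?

The precedence chain requires at least 2 distinct shifts.
Propagating the time windows through the other constraints, bore can't land before shift 3, so the schedule must run through at least shift 3.
3 works (last occupied shift: shift 3): for example bore=shift 3; mill=shift 2; bend=shift 1; turn=shift 1; tap=shift 1.

3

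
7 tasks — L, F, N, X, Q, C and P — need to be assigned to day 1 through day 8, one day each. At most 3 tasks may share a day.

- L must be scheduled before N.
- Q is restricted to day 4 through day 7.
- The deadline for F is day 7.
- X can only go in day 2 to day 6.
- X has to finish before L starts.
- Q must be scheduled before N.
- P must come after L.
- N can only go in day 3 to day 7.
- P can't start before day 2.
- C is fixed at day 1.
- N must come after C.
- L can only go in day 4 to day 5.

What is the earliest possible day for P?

day 5

P is available from day 2; precedence pushes P to at least day 5.
P at day 5 is achievable: F in day 1, X in day 2, L in day 4, Q in day 4, N in day 5, C in day 1, P in day 5.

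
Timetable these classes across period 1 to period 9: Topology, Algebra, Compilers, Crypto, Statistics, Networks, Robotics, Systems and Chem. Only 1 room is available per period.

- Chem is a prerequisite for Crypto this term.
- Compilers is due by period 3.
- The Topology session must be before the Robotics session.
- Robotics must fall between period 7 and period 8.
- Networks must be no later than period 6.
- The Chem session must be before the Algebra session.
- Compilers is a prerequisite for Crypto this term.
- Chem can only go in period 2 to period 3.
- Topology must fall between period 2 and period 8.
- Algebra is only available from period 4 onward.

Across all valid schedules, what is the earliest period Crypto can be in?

Precedence pushes Crypto to at least period 3.
Crypto at period 3 is achievable: Networks -> period 5; Topology -> period 6; Statistics -> period 8; Crypto -> period 3; Systems -> period 9; Chem -> period 2; Algebra -> period 4; Robotics -> period 7; Compilers -> period 1.

period 3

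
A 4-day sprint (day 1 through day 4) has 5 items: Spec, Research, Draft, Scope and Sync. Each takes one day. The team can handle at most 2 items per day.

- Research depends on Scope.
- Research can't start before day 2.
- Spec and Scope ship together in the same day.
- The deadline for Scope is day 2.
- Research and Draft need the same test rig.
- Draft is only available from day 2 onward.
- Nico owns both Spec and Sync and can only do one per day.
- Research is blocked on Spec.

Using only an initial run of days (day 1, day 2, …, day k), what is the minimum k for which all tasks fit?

The precedence chain requires at least 2 distinct days.
With at most 2 per day and 5 tasks, at least 3 days are needed.
3 works (last occupied day: day 3): for example Draft -> day 3; Scope -> day 1; Spec -> day 1; Sync -> day 2; Research -> day 2.

3 days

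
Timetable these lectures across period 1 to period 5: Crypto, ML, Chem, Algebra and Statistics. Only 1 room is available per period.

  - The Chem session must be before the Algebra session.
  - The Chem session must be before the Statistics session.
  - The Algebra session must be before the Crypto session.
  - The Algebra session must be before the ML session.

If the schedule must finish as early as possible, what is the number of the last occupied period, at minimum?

The precedence chain requires at least 3 distinct periods.
With at most 1 per period and 5 lectures, at least 5 periods are needed.
5 works (last occupied period: period 5): for example Algebra=period 2; Crypto=period 3; Chem=period 1; ML=period 4; Statistics=period 5.

5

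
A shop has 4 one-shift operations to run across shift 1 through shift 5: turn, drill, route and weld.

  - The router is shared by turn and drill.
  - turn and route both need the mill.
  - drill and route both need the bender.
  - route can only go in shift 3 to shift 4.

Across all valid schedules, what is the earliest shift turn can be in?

turn at shift 1 is achievable: turn=shift 1; weld=shift 1; route=shift 3; drill=shift 2.

shift 1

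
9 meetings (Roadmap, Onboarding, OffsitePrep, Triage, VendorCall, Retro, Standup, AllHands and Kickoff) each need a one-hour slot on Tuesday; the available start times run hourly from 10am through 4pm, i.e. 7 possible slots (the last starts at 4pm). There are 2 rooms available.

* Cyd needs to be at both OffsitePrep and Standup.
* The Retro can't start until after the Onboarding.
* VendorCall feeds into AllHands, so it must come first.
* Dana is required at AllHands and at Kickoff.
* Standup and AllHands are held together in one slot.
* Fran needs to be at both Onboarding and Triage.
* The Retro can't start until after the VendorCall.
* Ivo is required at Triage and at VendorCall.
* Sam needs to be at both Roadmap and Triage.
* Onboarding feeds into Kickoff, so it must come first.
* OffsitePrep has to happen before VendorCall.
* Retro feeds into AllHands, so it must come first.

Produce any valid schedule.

Roadmap -> 12pm, Onboarding -> 10am, AllHands -> 1pm, Standup -> 1pm, OffsitePrep -> 10am, Triage -> 2pm, Kickoff -> 11am, VendorCall -> 11am, Retro -> 12pm

Checking: Onboarding(10am) before Retro(12pm); Onboarding(10am) before Kickoff(11am); VendorCall(11am) before AllHands(1pm); Retro(12pm) before AllHands(1pm); OffsitePrep(10am) before VendorCall(11am); VendorCall(11am) before Retro(12pm); AllHands(1pm) != Kickoff(11am); Roadmap(12pm) != Triage(2pm); Triage(2pm) != VendorCall(11am); OffsitePrep(10am) != Standup(1pm); Onboarding(10am) != Triage(2pm); Standup = AllHands = 1pm; max 2 per slot (cap 2).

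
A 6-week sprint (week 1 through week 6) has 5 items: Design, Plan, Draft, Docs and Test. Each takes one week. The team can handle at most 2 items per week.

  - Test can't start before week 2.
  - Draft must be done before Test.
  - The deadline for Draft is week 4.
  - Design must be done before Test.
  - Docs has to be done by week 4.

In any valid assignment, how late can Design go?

Downstream work caps Design at week 5.
Design at week 5 is achievable: Design -> week 5; Test -> week 6; Plan -> week 2; Docs -> week 1; Draft -> week 1.

week 5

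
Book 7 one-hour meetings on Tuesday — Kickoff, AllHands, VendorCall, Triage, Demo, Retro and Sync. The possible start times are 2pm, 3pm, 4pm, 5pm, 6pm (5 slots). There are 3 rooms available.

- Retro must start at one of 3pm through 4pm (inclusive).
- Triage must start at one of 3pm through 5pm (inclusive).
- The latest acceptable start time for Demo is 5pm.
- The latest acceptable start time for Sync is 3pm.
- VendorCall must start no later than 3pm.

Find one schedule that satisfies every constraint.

Demo=2pm, Triage=3pm, Retro=3pm, Sync=2pm, AllHands=4pm, VendorCall=2pm, Kickoff=3pm

Checking: Retro=3pm in [3pm,4pm]; Sync=2pm in [2pm,3pm]; Demo=2pm in [2pm,5pm]; Triage=3pm in [3pm,5pm]; VendorCall=2pm in [2pm,3pm]; max 3 per slot (cap 3).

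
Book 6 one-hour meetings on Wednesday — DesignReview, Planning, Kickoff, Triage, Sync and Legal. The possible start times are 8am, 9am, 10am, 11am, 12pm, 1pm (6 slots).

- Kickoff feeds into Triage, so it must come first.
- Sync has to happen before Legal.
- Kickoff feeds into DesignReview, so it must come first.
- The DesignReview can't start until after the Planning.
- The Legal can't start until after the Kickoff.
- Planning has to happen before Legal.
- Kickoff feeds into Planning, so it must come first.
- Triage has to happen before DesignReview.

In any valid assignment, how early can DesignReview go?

Precedence pushes DesignReview to at least 10am.
DesignReview at 10am is achievable: Legal in 10am; DesignReview in 10am; Triage in 9am; Kickoff in 8am; Planning in 9am; Sync in 8am.

10am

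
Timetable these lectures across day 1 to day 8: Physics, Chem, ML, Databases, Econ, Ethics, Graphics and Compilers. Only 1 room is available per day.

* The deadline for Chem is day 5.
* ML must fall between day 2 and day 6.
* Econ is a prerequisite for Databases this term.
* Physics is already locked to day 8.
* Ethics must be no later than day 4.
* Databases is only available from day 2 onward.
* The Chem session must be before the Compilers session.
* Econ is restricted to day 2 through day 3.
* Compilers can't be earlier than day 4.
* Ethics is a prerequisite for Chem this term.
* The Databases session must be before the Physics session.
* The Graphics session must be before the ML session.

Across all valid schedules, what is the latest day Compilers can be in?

Compilers is available from day 4.
Compilers at day 7 is achievable: Graphics -> day 4, Physics -> day 8, Ethics -> day 1, Econ -> day 2, Databases -> day 6, Chem -> day 3, ML -> day 5, Compilers -> day 7.
Nothing later works — the capacity limit rule out every day after day 7.

day 7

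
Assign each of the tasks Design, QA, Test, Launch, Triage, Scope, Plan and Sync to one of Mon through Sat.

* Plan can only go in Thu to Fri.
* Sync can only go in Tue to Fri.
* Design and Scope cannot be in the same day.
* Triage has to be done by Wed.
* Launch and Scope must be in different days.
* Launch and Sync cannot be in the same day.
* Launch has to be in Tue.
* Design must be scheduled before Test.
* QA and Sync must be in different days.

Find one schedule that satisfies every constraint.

Triage -> Mon; Scope -> Wed; Sync -> Wed; Launch -> Tue; Plan -> Thu; Test -> Tue; QA -> Mon; Design -> Mon

Checking: Design(Mon) before Test(Tue); Design(Mon) != Scope(Wed); Launch(Tue) != Sync(Wed); QA(Mon) != Sync(Wed); Launch(Tue) != Scope(Wed); Sync=Wed in [Tue,Fri]; Triage=Mon in [Mon,Wed]; Launch=Tue in [Tue,Tue]; Plan=Thu in [Thu,Fri].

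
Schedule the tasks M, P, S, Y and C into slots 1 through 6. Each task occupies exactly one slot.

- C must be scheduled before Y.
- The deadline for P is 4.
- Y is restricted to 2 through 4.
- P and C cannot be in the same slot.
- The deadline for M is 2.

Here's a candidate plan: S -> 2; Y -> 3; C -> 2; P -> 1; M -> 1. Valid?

Yes, all constraints hold

The deadline for P is 4 — holds.
Y is restricted to 2 through 4 — holds.
P and C cannot be in the same slot — holds.
C must be scheduled before Y — holds.
The deadline for M is 2 — holds.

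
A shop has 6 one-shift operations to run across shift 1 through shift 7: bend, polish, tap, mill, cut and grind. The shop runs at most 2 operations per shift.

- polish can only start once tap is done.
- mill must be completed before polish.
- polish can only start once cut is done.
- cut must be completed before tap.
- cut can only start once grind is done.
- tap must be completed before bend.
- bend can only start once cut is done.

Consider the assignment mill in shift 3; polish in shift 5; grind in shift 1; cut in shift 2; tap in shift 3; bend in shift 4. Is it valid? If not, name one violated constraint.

Yes

polish can only start once tap is done — holds.
The shop runs at most 2 operations per shift — holds.
mill must be completed before polish — holds.
tap must be completed before bend — holds.
cut must be completed before tap — holds.
cut can only start once grind is done — holds.
polish can only start once cut is done — holds.
bend can only start once cut is done — holds.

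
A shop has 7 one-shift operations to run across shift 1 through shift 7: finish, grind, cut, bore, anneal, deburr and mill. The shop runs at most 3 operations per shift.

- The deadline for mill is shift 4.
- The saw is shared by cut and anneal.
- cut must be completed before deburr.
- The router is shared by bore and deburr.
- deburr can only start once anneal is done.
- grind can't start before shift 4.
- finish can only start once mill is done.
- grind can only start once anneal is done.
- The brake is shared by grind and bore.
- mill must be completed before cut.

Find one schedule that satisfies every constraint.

finish -> shift 2, bore -> shift 1, deburr -> shift 3, cut -> shift 2, mill -> shift 1, grind -> shift 4, anneal -> shift 1

Checking: cut(shift 2) before deburr(shift 3); mill(shift 1) before cut(shift 2); anneal(shift 1) before deburr(shift 3); mill(shift 1) before finish(shift 2); anneal(shift 1) before grind(shift 4); cut(shift 2) != anneal(shift 1); grind(shift 4) != bore(shift 1); bore(shift 1) != deburr(shift 3); grind=shift 4 in [shift 4,shift 7]; mill=shift 1 in [shift 1,shift 4]; max 3 per shift (cap 3).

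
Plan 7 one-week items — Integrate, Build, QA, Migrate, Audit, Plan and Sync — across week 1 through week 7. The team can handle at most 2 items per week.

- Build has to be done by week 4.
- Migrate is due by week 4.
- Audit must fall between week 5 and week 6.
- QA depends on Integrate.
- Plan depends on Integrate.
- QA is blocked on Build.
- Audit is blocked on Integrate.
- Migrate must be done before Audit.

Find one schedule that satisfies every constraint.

Integrate=week 2; Plan=week 3; Sync=week 2; Audit=week 5; Build=week 1; QA=week 3; Migrate=week 1

Checking: Integrate(week 2) before QA(week 3); Build(week 1) before QA(week 3); Integrate(week 2) before Plan(week 3); Migrate(week 1) before Audit(week 5); Integrate(week 2) before Audit(week 5); Audit=week 5 in [week 5,week 6]; Build=week 1 in [week 1,week 4]; Migrate=week 1 in [week 1,week 4]; max 2 per week (cap 2).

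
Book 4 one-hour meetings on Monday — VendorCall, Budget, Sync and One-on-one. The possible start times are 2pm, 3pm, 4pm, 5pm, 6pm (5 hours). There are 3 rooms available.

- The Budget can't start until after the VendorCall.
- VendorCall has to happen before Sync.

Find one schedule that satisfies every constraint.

VendorCall -> 2pm, Sync -> 3pm, Budget -> 3pm, One-on-one -> 2pm

Checking: VendorCall(2pm) before Sync(3pm); VendorCall(2pm) before Budget(3pm); max 2 per hour (cap 3).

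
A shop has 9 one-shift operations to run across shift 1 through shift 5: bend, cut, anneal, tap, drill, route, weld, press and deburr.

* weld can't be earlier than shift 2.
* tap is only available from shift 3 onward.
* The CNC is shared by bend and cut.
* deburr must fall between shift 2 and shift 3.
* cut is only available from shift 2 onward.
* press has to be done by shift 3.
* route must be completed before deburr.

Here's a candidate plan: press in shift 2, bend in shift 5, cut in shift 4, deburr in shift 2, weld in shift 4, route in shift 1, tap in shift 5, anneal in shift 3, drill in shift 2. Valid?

Yes, all constraints hold

cut is only available from shift 2 onward — holds.
weld can't be earlier than shift 2 — holds.
The CNC is shared by bend and cut — holds.
tap is only available from shift 3 onward — holds.
deburr must fall between shift 2 and shift 3 — holds.
route must be completed before deburr — holds.
press has to be done by shift 3 — holds.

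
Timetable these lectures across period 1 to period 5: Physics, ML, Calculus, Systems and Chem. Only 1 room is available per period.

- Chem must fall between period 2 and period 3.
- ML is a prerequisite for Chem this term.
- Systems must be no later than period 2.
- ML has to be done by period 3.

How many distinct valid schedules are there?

4

Enumerating: Calculus -> period 5, Physics -> period 4, Chem -> period 3, ML -> period 2, Systems -> period 1 | Physics -> period 5; Chem -> period 3; ML -> period 2; Systems -> period 1; Calculus -> period 4 | Calculus -> period 5; ML -> period 1; Chem -> period 3; Physics -> period 4; Systems -> period 2 | ML -> period 1, Physics -> period 5, Calculus -> period 4, Chem -> period 3, Systems -> period 2.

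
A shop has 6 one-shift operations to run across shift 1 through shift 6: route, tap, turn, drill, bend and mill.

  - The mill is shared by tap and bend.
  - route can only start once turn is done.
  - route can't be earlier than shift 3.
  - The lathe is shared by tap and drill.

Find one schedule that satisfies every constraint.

turn=shift 1; bend=shift 2; tap=shift 1; mill=shift 1; route=shift 3; drill=shift 2

Checking: turn(shift 1) before route(shift 3); tap(shift 1) != drill(shift 2); tap(shift 1) != bend(shift 2); route=shift 3 in [shift 3,shift 6].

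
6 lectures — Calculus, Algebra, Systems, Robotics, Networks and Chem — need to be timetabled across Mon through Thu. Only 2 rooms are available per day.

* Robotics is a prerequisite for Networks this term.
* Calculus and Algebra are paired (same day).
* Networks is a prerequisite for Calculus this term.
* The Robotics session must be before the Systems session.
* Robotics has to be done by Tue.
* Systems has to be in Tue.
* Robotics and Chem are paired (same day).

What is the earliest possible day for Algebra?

Algebra must be in the same day as Calculus, which can't be before Wed, so Algebra is at least Wed.
Algebra at Wed is achievable: Algebra=Wed; Systems=Tue; Calculus=Wed; Chem=Mon; Networks=Tue; Robotics=Mon.

Wed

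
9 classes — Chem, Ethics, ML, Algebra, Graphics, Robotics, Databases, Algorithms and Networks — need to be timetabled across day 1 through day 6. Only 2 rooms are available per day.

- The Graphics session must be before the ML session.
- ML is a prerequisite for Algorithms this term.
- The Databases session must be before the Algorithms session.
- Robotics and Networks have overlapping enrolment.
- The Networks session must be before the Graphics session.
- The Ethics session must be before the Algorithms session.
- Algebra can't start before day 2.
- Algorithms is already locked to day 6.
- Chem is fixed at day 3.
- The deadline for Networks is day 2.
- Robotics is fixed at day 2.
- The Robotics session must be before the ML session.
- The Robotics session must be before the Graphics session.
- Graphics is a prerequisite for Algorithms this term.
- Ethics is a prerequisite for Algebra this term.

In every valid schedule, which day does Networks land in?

day 1

Networks's window is day 1–day 2.
Robotics is fixed at day 2, and Networks can't share a day with Robotics.
So Networks must be day 1.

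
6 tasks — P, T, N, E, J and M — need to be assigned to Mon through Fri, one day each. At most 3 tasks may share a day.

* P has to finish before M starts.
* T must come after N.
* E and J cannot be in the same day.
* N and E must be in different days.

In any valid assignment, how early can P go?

Mon

Downstream work caps P at Thu.
P at Mon is achievable: P=Mon, T=Tue, N=Mon, J=Mon, M=Tue, E=Tue.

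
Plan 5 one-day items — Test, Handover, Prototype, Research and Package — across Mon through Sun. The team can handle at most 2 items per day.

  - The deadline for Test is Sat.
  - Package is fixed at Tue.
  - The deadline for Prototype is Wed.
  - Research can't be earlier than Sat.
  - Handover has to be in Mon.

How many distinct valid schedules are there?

32

Splitting on Prototype: it can be Mon (10), Tue (10), Wed (12). Listing each branch's schedules as (Test, Handover, Research, Package):
Prototype=Mon: (Tue,Mon,Sat,Tue) (Tue,Mon,Sun,Tue) (Wed,Mon,Sat,Tue) (Wed,Mon,Sun,Tue) (Thu,Mon,Sat,Tue) (Thu,Mon,Sun,Tue) (Fri,Mon,Sat,Tue) (Fri,Mon,Sun,Tue) (Sat,Mon,Sat,Tue) (Sat,Mon,Sun,Tue) — 10.
Prototype=Tue: (Mon,Mon,Sat,Tue) (Mon,Mon,Sun,Tue) (Wed,Mon,Sat,Tue) (Wed,Mon,Sun,Tue) (Thu,Mon,Sat,Tue) (Thu,Mon,Sun,Tue) (Fri,Mon,Sat,Tue) (Fri,Mon,Sun,Tue) (Sat,Mon,Sat,Tue) (Sat,Mon,Sun,Tue) — 10.
Prototype=Wed: (Mon,Mon,Sat,Tue) (Mon,Mon,Sun,Tue) (Tue,Mon,Sat,Tue) (Tue,Mon,Sun,Tue) (Wed,Mon,Sat,Tue) (Wed,Mon,Sun,Tue) (Thu,Mon,Sat,Tue) (Thu,Mon,Sun,Tue) (Fri,Mon,Sat,Tue) (Fri,Mon,Sun,Tue) (Sat,Mon,Sat,Tue) (Sat,Mon,Sun,Tue) — 12.
Summing: 10 + 10 + 12 = 32.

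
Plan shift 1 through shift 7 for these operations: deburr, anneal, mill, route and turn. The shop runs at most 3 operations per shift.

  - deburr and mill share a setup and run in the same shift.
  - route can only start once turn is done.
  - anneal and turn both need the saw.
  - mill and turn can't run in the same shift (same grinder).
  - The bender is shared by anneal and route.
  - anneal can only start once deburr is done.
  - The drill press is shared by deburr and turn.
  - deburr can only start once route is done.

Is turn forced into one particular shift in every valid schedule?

No

turn can be shift 1 (e.g. mill -> shift 3; route -> shift 2; turn -> shift 1; anneal -> shift 4; deburr -> shift 3) or shift 2 (e.g. mill=shift 4, anneal=shift 5, route=shift 3, turn=shift 2, deburr=shift 4).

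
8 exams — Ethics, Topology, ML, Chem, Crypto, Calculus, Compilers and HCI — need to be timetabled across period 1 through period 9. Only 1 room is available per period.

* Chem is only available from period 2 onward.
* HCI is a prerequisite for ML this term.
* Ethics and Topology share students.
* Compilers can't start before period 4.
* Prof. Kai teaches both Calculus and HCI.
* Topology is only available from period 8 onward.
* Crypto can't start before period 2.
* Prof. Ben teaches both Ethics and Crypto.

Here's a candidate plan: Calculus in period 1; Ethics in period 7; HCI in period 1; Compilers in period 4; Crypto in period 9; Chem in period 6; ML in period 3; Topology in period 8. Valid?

No. Prof. Kai teaches both Calculus and HCI is not satisfied.

Prof. Kai teaches both Calculus and HCI — violated.
Ethics and Topology share students — holds.
Chem is only available from period 2 onward — holds.
Only 1 room is available per period — violated.
Compilers can't start before period 4 — holds.
HCI is a prerequisite for ML this term — holds.
Crypto can't start before period 2 — holds.
Topology is only available from period 8 onward — holds.
Prof. Ben teaches both Ethics and Crypto — holds.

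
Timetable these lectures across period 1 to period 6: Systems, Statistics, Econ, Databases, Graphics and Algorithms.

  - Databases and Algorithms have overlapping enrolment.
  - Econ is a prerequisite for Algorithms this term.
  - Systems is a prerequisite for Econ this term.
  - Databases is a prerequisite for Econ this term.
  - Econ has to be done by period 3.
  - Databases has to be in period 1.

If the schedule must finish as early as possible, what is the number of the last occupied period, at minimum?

period 3

The precedence chain requires at least 3 distinct periods.
3 works (last occupied period: period 3): for example Statistics=period 1; Graphics=period 1; Systems=period 1; Econ=period 2; Databases=period 1; Algorithms=period 3.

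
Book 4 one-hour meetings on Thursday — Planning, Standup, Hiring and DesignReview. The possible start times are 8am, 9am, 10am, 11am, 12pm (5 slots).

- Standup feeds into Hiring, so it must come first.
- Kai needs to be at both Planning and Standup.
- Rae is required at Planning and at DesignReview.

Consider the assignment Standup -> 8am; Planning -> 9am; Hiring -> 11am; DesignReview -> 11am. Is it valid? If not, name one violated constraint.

Valid

Rae is required at Planning and at DesignReview — holds.
Kai needs to be at both Planning and Standup — holds.
Standup feeds into Hiring, so it must come first — holds.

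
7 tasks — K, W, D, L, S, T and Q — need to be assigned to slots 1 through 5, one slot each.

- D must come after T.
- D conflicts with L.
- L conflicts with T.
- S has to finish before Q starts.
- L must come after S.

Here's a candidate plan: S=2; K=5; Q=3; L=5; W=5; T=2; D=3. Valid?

D must come after T — holds.
L must come after S — holds.
D conflicts with L — holds.
S has to finish before Q starts — holds.
L conflicts with T — holds.

Valid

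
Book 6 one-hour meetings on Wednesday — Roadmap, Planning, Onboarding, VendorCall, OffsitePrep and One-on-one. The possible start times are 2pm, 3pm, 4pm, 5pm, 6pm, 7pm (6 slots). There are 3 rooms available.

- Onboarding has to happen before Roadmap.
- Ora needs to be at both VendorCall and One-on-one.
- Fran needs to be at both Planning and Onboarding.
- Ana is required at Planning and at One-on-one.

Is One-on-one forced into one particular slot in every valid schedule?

One-on-one can be 2pm (e.g. OffsitePrep -> 2pm, Planning -> 3pm, Roadmap -> 3pm, VendorCall -> 3pm, One-on-one -> 2pm, Onboarding -> 2pm) or 3pm (e.g. Planning -> 4pm, OffsitePrep -> 2pm, Onboarding -> 2pm, One-on-one -> 3pm, VendorCall -> 2pm, Roadmap -> 3pm).

No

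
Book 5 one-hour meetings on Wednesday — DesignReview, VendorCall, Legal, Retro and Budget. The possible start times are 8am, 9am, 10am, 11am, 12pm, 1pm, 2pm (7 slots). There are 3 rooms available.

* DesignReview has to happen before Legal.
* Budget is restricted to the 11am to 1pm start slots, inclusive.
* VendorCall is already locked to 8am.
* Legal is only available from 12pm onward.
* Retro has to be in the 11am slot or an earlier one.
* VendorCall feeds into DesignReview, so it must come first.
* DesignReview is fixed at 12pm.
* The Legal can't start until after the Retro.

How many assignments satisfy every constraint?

Splitting on Legal: it can be 1pm (12), 2pm (12). Listing each branch's schedules as (DesignReview, VendorCall, Retro, Budget):
Legal=1pm: (12pm,8am,8am,11am) (12pm,8am,8am,12pm) (12pm,8am,8am,1pm) (12pm,8am,9am,11am) (12pm,8am,9am,12pm) (12pm,8am,9am,1pm) (12pm,8am,10am,11am) (12pm,8am,10am,12pm) (12pm,8am,10am,1pm) (12pm,8am,11am,11am) (12pm,8am,11am,12pm) (12pm,8am,11am,1pm) — 12.
Legal=2pm: (12pm,8am,8am,11am) (12pm,8am,8am,12pm) (12pm,8am,8am,1pm) (12pm,8am,9am,11am) (12pm,8am,9am,12pm) (12pm,8am,9am,1pm) (12pm,8am,10am,11am) (12pm,8am,10am,12pm) (12pm,8am,10am,1pm) (12pm,8am,11am,11am) (12pm,8am,11am,12pm) (12pm,8am,11am,1pm) — 12.
Summing: 12 + 12 = 24.

24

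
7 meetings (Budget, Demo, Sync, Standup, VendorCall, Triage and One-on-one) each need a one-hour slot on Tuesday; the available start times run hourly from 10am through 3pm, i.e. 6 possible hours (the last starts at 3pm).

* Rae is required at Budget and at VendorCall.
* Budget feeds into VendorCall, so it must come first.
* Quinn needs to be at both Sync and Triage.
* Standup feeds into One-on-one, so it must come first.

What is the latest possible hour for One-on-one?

Precedence pushes One-on-one to at least 11am.
One-on-one at 3pm is achievable: VendorCall in 11am; Demo in 10am; Standup in 10am; Triage in 11am; One-on-one in 3pm; Sync in 10am; Budget in 10am.

3pm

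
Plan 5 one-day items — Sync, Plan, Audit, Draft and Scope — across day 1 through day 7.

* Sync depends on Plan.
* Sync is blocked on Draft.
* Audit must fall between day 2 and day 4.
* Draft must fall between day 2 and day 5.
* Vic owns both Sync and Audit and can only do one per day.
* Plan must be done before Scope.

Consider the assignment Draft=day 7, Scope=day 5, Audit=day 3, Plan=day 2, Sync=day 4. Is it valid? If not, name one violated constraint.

Sync is blocked on Draft — violated.
Plan must be done before Scope — holds.
Vic owns both Sync and Audit and can only do one per day — holds.
Audit must fall between day 2 and day 4 — holds.
Draft must fall between day 2 and day 5 — violated.
Sync depends on Plan — holds.

Invalid. Sync is blocked on Draft.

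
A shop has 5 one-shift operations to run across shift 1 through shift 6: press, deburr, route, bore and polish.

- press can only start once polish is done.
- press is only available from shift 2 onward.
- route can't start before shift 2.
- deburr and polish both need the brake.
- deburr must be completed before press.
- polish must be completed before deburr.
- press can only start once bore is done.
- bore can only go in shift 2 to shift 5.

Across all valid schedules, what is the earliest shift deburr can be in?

shift 2

Precedence pushes deburr to at least shift 2; downstream work caps deburr at shift 5.
deburr at shift 2 is achievable: polish -> shift 1; bore -> shift 2; press -> shift 3; route -> shift 2; deburr -> shift 2.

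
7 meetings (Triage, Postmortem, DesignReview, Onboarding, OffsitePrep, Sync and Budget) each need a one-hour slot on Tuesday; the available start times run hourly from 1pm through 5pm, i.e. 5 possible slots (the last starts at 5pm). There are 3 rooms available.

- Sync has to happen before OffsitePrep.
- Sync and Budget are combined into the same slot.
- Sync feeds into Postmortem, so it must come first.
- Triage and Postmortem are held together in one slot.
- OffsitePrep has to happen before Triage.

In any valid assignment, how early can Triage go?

3pm

Precedence pushes Triage to at least 3pm.
Triage at 3pm is achievable: Onboarding -> 2pm; Sync -> 1pm; Triage -> 3pm; Budget -> 1pm; OffsitePrep -> 2pm; DesignReview -> 1pm; Postmortem -> 3pm.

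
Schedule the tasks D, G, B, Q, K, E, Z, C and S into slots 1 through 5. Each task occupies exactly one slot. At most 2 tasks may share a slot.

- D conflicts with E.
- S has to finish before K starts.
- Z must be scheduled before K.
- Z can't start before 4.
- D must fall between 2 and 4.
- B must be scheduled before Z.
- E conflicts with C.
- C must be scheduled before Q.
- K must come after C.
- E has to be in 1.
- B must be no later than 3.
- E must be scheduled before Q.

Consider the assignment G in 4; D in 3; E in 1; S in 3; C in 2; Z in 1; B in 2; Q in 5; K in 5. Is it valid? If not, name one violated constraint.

D must fall between 2 and 4 — holds.
B must be no later than 3 — holds.
At most 2 tasks may share a slot — holds.
S has to finish before K starts — holds.
D conflicts with E — holds.
E must be scheduled before Q — holds.
Z can't start before 4 — violated.
C must be scheduled before Q — holds.
K must come after C — holds.
Z must be scheduled before K — holds.
E has to be in 1 — holds.
B must be scheduled before Z — violated.
E conflicts with C — holds.

No — it violates: Z can't start before 4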